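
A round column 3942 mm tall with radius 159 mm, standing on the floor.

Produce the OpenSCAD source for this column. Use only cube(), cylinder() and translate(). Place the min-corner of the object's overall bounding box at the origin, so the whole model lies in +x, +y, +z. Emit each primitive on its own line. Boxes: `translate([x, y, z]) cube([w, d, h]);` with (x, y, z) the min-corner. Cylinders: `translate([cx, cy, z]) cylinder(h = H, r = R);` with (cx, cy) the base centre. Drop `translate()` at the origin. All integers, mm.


translate([159, 159, 0]) cylinder(h = 3942, r = 159);


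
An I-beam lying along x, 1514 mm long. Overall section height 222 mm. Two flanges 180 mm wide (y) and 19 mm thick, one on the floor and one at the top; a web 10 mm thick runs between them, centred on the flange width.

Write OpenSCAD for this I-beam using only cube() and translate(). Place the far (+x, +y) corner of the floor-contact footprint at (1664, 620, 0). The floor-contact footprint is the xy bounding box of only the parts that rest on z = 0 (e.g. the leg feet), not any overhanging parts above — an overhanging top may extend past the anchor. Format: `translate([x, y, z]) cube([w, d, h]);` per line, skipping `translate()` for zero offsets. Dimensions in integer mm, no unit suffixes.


translate([150, 440, 0]) cube([1514, 180, 19]);
translate([150, 525, 19]) cube([1514, 10, 184]);
translate([150, 440, 203]) cube([1514, 180, 19]);


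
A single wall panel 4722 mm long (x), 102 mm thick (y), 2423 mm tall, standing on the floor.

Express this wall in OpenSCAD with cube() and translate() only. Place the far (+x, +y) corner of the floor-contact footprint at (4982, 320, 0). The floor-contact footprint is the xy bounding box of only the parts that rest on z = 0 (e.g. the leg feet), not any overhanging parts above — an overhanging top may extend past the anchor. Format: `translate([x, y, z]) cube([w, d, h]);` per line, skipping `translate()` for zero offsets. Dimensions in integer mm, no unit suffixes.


translate([260, 218, 0]) cube([4722, 102, 2423]);


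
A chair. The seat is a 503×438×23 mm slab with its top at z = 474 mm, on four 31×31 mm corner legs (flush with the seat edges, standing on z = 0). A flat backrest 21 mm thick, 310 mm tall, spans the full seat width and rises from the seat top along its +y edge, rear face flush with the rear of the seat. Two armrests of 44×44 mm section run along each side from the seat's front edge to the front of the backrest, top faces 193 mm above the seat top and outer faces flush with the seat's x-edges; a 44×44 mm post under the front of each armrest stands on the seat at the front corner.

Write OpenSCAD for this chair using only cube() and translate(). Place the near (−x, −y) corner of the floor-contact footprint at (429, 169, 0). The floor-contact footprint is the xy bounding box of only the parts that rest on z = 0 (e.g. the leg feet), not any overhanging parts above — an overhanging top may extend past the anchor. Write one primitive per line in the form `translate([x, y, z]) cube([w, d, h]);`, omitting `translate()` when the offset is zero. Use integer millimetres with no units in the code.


// leg_h = 474 - 23 = 451
// arm post h = 193 - 44 = 149
translate([429, 169, 451]) cube([503, 438, 23]);
translate([429, 169, 0]) cube([31, 31, 451]);
translate([901, 169, 0]) cube([31, 31, 451]);
translate([429, 576, 0]) cube([31, 31, 451]);
translate([901, 576, 0]) cube([31, 31, 451]);
translate([429, 586, 474]) cube([503, 21, 310]);
translate([429, 169, 623]) cube([44, 417, 44]);
translate([888, 169, 623]) cube([44, 417, 44]);
translate([429, 169, 474]) cube([44, 44, 149]);
translate([888, 169, 474]) cube([44, 44, 149]);


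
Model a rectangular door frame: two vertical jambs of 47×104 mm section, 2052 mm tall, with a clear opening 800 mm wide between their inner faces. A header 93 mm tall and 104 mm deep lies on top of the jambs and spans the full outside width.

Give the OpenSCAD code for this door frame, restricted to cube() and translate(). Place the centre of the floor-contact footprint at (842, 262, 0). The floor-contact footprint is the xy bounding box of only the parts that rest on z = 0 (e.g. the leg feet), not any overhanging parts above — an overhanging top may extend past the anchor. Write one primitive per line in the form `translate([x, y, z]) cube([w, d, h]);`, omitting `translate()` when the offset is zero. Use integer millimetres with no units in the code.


translate([395, 210, 0]) cube([47, 104, 2052]);
translate([1242, 210, 0]) cube([47, 104, 2052]);
translate([395, 210, 2052]) cube([894, 104, 93]);


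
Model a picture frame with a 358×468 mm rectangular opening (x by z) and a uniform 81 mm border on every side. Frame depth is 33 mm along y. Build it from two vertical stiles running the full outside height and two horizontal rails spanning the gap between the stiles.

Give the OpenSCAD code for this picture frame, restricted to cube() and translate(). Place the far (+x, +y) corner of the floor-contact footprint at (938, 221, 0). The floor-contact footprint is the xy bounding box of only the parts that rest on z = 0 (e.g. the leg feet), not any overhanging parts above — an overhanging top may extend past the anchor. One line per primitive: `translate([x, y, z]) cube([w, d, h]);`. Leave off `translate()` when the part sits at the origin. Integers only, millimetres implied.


translate([418, 188, 0]) cube([81, 33, 630]);
translate([857, 188, 0]) cube([81, 33, 630]);
translate([499, 188, 0]) cube([358, 33, 81]);
translate([499, 188, 549]) cube([358, 33, 81]);


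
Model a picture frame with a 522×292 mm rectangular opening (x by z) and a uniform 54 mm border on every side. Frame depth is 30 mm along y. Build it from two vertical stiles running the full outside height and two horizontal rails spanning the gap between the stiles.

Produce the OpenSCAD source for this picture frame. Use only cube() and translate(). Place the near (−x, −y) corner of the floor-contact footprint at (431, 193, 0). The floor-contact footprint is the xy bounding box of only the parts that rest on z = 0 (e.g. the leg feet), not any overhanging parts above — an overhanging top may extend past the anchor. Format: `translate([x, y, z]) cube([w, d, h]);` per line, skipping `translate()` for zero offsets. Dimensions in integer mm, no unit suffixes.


translate([431, 193, 0]) cube([54, 30, 400]);
translate([1007, 193, 0]) cube([54, 30, 400]);
translate([485, 193, 0]) cube([522, 30, 54]);
translate([485, 193, 346]) cube([522, 30, 54]);


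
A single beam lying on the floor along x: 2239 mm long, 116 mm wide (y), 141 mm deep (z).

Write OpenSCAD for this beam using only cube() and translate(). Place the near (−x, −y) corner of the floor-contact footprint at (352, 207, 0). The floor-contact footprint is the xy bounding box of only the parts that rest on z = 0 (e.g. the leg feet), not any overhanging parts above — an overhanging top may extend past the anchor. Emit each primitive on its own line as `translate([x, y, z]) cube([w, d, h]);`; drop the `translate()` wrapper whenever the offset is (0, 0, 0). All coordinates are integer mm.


translate([352, 207, 0]) cube([2239, 116, 141]);


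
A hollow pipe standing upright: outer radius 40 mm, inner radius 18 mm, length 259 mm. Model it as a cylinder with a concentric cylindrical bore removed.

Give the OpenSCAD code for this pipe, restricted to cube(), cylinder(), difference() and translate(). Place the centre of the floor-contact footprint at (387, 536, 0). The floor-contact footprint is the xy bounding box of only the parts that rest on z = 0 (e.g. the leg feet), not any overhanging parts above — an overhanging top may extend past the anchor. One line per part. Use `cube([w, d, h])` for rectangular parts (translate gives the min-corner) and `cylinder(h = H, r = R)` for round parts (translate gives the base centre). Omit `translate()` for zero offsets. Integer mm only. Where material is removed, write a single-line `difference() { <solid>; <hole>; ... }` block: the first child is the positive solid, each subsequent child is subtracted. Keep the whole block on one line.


difference() { translate([387, 536, 0]) cylinder(h = 259, r = 40); translate([387, 536, 0]) cylinder(h = 259, r = 18); }


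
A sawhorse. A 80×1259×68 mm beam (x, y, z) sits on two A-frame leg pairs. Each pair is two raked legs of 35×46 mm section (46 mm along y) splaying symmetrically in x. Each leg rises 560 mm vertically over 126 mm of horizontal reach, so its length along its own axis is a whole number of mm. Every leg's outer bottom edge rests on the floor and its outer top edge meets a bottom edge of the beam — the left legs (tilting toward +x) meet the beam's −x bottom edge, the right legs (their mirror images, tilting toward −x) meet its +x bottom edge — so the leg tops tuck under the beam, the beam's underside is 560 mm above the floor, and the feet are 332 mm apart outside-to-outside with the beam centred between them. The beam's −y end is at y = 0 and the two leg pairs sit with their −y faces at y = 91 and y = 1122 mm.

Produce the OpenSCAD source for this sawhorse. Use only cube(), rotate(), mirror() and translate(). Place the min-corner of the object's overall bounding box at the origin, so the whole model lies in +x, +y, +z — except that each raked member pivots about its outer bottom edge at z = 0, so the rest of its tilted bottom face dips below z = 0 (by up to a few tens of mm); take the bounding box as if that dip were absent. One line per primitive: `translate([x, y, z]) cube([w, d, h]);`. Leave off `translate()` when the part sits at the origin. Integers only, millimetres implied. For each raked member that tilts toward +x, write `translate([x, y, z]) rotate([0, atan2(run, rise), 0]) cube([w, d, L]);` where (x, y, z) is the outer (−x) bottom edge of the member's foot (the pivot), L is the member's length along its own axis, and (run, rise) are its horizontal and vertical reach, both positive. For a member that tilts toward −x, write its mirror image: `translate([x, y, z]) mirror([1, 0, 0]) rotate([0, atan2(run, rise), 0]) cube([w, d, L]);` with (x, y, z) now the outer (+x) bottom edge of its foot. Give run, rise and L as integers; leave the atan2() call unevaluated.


translate([126, 0, 560]) cube([80, 1259, 68]);
translate([0, 91, 0]) rotate([0, atan2(126, 560), 0]) cube([35, 46, 574]);
translate([332, 91, 0]) mirror([1, 0, 0]) rotate([0, atan2(126, 560), 0]) cube([35, 46, 574]);
translate([0, 1122, 0]) rotate([0, atan2(126, 560), 0]) cube([35, 46, 574]);
translate([332, 1122, 0]) mirror([1, 0, 0]) rotate([0, atan2(126, 560), 0]) cube([35, 46, 574]);


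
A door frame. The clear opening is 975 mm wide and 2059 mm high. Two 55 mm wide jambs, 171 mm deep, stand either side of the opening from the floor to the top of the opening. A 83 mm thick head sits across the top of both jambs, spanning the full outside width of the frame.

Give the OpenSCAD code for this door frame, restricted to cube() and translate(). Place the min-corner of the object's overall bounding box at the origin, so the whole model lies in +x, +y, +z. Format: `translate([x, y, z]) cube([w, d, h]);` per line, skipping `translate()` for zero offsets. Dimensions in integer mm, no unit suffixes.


cube([55, 171, 2059]);
translate([1030, 0, 0]) cube([55, 171, 2059]);
translate([0, 0, 2059]) cube([1085, 171, 83]);


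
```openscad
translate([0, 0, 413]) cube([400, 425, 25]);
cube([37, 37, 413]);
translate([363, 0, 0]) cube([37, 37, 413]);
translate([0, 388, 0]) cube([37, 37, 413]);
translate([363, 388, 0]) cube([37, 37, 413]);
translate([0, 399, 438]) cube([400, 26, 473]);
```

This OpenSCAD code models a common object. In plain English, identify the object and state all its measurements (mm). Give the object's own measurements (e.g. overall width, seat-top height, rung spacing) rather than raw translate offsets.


A chair. The seat is a 400×425×25 mm slab with its top at z = 438 mm, on four 37×37 mm corner legs (flush with the seat edges, standing on z = 0). A flat backrest 26 mm thick, 473 mm tall, spans the full seat width and rises from the seat top along its +y edge, rear face flush with the rear of the seat.


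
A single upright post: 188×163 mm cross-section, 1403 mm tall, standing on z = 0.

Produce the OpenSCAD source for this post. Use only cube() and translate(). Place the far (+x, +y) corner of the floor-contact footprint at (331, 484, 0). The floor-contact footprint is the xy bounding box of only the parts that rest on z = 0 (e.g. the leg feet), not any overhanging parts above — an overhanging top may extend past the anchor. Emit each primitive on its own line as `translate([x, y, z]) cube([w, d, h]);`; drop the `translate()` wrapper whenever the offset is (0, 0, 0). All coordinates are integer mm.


translate([143, 321, 0]) cube([188, 163, 1403]);


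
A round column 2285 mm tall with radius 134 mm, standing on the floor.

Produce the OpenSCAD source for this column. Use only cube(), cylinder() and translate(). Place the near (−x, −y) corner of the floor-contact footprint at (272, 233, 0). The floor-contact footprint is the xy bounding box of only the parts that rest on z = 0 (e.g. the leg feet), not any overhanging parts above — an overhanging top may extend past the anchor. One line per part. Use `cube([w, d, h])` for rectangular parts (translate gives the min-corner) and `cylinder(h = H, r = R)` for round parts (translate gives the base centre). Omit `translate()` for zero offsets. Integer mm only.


translate([406, 367, 0]) cylinder(h = 2285, r = 134);


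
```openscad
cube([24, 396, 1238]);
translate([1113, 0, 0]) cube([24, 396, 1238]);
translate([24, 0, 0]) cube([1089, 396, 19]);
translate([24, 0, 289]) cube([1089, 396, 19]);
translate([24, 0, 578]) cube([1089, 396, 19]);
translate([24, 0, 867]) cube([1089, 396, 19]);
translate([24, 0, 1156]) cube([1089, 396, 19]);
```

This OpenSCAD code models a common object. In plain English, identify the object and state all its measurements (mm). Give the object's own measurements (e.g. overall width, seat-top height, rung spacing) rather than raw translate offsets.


An open bookshelf. Two side panels, each 24 mm thick, 396 mm deep and 1238 mm tall, stand 1137 mm apart (outside-to-outside). Between them sit 5 shelves, each 19 mm thick and 396 mm deep, spanning the full gap between the sides. The bottom shelf rests on the floor (its underside at z = 0) and the clear gap between one shelf's top and the next shelf's underside is 270 mm.


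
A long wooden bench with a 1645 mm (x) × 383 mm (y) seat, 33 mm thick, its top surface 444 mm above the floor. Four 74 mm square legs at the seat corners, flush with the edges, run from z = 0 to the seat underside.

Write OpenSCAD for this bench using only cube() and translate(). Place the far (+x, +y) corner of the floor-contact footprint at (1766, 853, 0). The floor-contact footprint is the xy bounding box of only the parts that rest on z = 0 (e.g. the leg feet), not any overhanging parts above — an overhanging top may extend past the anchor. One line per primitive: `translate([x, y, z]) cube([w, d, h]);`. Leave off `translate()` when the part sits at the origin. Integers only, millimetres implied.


translate([121, 470, 411]) cube([1645, 383, 33]);
translate([121, 470, 0]) cube([74, 74, 411]);
translate([121, 779, 0]) cube([74, 74, 411]);
translate([1692, 470, 0]) cube([74, 74, 411]);
translate([1692, 779, 0]) cube([74, 74, 411]);


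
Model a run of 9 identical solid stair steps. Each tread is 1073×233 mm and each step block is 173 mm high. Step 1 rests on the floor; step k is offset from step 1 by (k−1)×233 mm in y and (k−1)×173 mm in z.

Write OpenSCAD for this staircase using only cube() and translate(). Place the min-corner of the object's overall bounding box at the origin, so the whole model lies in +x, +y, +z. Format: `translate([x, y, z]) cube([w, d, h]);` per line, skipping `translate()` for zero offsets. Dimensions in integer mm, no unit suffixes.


cube([1073, 233, 173]);
translate([0, 233, 173]) cube([1073, 233, 173]);
translate([0, 466, 346]) cube([1073, 233, 173]);
translate([0, 699, 519]) cube([1073, 233, 173]);
translate([0, 932, 692]) cube([1073, 233, 173]);
translate([0, 1165, 865]) cube([1073, 233, 173]);
translate([0, 1398, 1038]) cube([1073, 233, 173]);
translate([0, 1631, 1211]) cube([1073, 233, 173]);
translate([0, 1864, 1384]) cube([1073, 233, 173]);


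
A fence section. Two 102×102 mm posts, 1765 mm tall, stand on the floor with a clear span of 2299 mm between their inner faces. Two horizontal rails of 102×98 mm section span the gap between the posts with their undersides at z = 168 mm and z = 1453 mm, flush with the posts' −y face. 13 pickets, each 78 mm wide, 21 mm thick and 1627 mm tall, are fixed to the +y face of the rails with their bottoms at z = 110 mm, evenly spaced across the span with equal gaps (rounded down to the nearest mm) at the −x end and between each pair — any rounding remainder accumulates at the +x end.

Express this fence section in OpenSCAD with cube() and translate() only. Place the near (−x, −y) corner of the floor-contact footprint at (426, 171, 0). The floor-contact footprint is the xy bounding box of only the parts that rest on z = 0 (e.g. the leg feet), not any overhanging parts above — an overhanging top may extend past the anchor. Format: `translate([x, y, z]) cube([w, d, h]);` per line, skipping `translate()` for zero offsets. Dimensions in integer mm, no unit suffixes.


translate([426, 171, 0]) cube([102, 102, 1765]);
translate([2827, 171, 0]) cube([102, 102, 1765]);
translate([528, 171, 168]) cube([2299, 102, 98]);
translate([528, 171, 1453]) cube([2299, 102, 98]);
translate([619, 273, 110]) cube([78, 21, 1627]);
translate([788, 273, 110]) cube([78, 21, 1627]);
translate([957, 273, 110]) cube([78, 21, 1627]);
translate([1126, 273, 110]) cube([78, 21, 1627]);
translate([1295, 273, 110]) cube([78, 21, 1627]);
translate([1464, 273, 110]) cube([78, 21, 1627]);
translate([1633, 273, 110]) cube([78, 21, 1627]);
translate([1802, 273, 110]) cube([78, 21, 1627]);
translate([1971, 273, 110]) cube([78, 21, 1627]);
translate([2140, 273, 110]) cube([78, 21, 1627]);
translate([2309, 273, 110]) cube([78, 21, 1627]);
translate([2478, 273, 110]) cube([78, 21, 1627]);
translate([2647, 273, 110]) cube([78, 21, 1627]);


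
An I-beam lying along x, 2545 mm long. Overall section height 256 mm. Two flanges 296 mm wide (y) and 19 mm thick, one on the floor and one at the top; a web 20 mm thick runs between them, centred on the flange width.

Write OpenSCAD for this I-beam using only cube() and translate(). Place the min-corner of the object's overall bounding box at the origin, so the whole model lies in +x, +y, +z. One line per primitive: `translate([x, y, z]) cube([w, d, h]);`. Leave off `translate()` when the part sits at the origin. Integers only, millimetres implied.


cube([2545, 296, 19]);
translate([0, 138, 19]) cube([2545, 20, 218]);
translate([0, 0, 237]) cube([2545, 296, 19]);


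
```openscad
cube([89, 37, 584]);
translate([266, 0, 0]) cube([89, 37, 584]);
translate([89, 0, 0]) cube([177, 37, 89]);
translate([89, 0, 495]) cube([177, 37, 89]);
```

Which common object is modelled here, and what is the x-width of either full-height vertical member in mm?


A picture frame. The border width is 89 mm.

Four thin pieces enclosing a rectangular opening — a picture frame. The two full-height stiles are 584 mm tall; the top rail sits at z = 495 and is 89 mm tall, so the border above the opening is 584 − 495 = 89 mm, matching the stile x-width.


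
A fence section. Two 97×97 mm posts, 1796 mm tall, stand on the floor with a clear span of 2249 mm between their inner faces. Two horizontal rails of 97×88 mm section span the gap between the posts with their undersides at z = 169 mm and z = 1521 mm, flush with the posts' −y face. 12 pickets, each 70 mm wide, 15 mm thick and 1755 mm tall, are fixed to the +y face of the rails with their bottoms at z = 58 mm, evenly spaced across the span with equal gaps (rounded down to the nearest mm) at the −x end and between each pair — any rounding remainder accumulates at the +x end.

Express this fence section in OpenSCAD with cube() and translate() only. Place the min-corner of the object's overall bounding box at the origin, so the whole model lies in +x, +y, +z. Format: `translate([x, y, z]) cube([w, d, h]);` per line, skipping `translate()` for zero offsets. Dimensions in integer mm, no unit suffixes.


cube([97, 97, 1796]);
translate([2346, 0, 0]) cube([97, 97, 1796]);
translate([97, 0, 169]) cube([2249, 97, 88]);
translate([97, 0, 1521]) cube([2249, 97, 88]);
translate([205, 97, 58]) cube([70, 15, 1755]);
translate([383, 97, 58]) cube([70, 15, 1755]);
translate([561, 97, 58]) cube([70, 15, 1755]);
translate([739, 97, 58]) cube([70, 15, 1755]);
translate([917, 97, 58]) cube([70, 15, 1755]);
translate([1095, 97, 58]) cube([70, 15, 1755]);
translate([1273, 97, 58]) cube([70, 15, 1755]);
translate([1451, 97, 58]) cube([70, 15, 1755]);
translate([1629, 97, 58]) cube([70, 15, 1755]);
translate([1807, 97, 58]) cube([70, 15, 1755]);
translate([1985, 97, 58]) cube([70, 15, 1755]);
translate([2163, 97, 58]) cube([70, 15, 1755]);


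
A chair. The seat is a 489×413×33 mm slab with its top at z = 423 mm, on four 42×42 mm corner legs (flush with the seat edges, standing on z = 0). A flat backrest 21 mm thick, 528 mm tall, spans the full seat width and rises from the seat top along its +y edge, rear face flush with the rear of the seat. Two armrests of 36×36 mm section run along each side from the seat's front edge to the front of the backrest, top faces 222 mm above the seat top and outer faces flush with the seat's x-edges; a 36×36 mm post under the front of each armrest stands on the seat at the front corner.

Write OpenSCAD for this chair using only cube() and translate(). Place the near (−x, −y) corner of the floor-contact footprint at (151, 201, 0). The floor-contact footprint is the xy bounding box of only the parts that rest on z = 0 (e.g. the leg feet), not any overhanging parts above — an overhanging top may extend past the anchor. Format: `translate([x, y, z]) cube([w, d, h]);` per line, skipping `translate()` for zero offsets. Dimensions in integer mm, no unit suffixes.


translate([151, 201, 390]) cube([489, 413, 33]);
translate([151, 201, 0]) cube([42, 42, 390]);
translate([598, 201, 0]) cube([42, 42, 390]);
translate([151, 572, 0]) cube([42, 42, 390]);
translate([598, 572, 0]) cube([42, 42, 390]);
translate([151, 593, 423]) cube([489, 21, 528]);
translate([151, 201, 609]) cube([36, 392, 36]);
translate([604, 201, 609]) cube([36, 392, 36]);
translate([151, 201, 423]) cube([36, 36, 186]);
translate([604, 201, 423]) cube([36, 36, 186]);


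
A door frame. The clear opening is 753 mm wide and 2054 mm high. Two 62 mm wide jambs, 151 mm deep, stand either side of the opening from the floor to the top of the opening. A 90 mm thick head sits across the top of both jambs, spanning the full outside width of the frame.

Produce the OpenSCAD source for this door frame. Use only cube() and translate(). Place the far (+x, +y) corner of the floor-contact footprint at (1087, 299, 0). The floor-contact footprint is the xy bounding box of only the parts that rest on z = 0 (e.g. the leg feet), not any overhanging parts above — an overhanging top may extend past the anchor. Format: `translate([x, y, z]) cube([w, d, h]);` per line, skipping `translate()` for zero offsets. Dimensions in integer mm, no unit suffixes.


translate([210, 148, 0]) cube([62, 151, 2054]);
translate([1025, 148, 0]) cube([62, 151, 2054]);
translate([210, 148, 2054]) cube([877, 151, 90]);


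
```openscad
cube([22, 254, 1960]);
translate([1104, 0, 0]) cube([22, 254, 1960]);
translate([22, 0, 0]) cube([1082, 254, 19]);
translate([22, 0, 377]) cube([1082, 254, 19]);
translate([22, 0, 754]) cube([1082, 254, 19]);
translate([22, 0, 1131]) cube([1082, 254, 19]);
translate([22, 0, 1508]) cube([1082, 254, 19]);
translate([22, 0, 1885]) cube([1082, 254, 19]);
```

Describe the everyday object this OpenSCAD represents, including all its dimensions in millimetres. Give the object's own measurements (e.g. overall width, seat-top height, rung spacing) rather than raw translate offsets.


An open bookshelf. Two side panels, each 22 mm thick, 254 mm deep and 1960 mm tall, stand 1126 mm apart (outside-to-outside). Between them sit 6 shelves, each 19 mm thick and 254 mm deep, spanning the full gap between the sides. The bottom shelf rests on the floor (its underside at z = 0) and the clear gap between one shelf's top and the next shelf's underside is 358 mm.


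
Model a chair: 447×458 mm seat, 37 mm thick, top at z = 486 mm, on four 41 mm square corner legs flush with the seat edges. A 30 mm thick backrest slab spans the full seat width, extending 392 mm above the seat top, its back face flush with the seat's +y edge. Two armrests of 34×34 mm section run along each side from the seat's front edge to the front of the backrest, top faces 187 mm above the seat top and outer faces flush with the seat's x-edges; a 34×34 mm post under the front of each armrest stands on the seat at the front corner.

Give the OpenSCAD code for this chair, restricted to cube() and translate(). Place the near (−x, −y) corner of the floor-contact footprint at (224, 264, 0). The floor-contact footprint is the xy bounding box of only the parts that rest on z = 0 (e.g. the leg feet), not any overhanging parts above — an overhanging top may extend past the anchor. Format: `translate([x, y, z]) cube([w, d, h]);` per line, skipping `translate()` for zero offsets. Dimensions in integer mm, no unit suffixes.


translate([224, 264, 449]) cube([447, 458, 37]);
translate([224, 264, 0]) cube([41, 41, 449]);
translate([630, 264, 0]) cube([41, 41, 449]);
translate([224, 681, 0]) cube([41, 41, 449]);
translate([630, 681, 0]) cube([41, 41, 449]);
translate([224, 692, 486]) cube([447, 30, 392]);
translate([224, 264, 639]) cube([34, 428, 34]);
translate([637, 264, 639]) cube([34, 428, 34]);
translate([224, 264, 486]) cube([34, 34, 153]);
translate([637, 264, 486]) cube([34, 34, 153]);


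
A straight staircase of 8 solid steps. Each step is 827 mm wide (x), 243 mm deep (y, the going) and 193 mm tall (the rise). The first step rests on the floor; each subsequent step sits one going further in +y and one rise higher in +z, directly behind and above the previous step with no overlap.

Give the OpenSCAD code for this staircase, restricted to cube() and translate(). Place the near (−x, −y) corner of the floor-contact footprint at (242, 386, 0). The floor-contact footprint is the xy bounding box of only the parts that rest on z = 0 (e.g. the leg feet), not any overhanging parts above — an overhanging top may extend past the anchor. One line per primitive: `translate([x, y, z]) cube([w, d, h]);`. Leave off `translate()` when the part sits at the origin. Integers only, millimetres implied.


translate([242, 386, 0]) cube([827, 243, 193]);
translate([242, 629, 193]) cube([827, 243, 193]);
translate([242, 872, 386]) cube([827, 243, 193]);
translate([242, 1115, 579]) cube([827, 243, 193]);
translate([242, 1358, 772]) cube([827, 243, 193]);
translate([242, 1601, 965]) cube([827, 243, 193]);
translate([242, 1844, 1158]) cube([827, 243, 193]);
translate([242, 2087, 1351]) cube([827, 243, 193]);


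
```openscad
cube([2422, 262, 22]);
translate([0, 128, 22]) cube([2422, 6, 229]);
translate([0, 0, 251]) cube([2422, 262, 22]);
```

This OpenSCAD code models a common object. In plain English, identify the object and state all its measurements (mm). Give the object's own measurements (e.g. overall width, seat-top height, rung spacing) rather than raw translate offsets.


An I-beam lying along x, 2422 mm long. Overall section height 273 mm. Two flanges 262 mm wide (y) and 22 mm thick, one on the floor and one at the top; a web 6 mm thick runs between them, centred on the flange width.


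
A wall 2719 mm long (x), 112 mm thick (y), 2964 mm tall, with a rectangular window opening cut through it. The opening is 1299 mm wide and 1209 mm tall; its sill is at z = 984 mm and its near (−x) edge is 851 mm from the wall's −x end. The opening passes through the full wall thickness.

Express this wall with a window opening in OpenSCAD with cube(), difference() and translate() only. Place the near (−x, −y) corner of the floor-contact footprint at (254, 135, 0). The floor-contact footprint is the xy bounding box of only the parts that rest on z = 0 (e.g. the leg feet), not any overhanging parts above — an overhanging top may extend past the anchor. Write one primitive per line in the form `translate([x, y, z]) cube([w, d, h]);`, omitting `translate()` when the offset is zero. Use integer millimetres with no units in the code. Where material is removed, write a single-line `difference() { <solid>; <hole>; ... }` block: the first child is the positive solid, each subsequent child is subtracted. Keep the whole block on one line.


difference() { translate([254, 135, 0]) cube([2719, 112, 2964]); translate([1105, 135, 984]) cube([1299, 112, 1209]); }


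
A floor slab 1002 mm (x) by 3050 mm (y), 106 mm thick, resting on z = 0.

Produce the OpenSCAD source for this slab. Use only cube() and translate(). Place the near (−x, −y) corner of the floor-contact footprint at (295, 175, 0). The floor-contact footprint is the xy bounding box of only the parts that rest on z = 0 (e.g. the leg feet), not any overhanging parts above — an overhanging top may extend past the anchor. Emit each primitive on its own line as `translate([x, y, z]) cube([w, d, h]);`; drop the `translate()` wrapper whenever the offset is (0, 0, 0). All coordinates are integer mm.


translate([295, 175, 0]) cube([1002, 3050, 106]);


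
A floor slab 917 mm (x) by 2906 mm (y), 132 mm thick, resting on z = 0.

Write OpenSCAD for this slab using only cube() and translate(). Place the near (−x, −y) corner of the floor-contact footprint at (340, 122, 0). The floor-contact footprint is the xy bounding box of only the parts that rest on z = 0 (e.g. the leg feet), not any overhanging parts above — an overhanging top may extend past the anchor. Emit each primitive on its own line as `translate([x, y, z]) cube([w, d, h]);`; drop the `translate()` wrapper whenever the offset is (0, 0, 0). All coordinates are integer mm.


translate([340, 122, 0]) cube([917, 2906, 132]);


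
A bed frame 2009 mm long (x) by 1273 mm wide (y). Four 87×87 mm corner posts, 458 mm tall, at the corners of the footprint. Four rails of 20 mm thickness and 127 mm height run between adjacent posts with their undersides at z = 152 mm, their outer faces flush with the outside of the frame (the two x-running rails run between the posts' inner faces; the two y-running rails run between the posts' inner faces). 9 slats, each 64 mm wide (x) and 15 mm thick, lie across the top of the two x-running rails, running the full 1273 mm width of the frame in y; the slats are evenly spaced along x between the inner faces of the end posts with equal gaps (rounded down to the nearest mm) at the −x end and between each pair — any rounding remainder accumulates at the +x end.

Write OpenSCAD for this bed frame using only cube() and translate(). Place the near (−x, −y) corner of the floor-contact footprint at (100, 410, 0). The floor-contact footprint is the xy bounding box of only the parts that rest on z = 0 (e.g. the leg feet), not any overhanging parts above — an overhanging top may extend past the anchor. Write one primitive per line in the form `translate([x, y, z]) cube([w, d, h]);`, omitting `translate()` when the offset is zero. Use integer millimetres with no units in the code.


translate([100, 410, 0]) cube([87, 87, 458]);
translate([100, 1596, 0]) cube([87, 87, 458]);
translate([2022, 410, 0]) cube([87, 87, 458]);
translate([2022, 1596, 0]) cube([87, 87, 458]);
translate([187, 410, 152]) cube([1835, 20, 127]);
translate([187, 1663, 152]) cube([1835, 20, 127]);
translate([100, 497, 152]) cube([20, 1099, 127]);
translate([2089, 497, 152]) cube([20, 1099, 127]);
translate([312, 410, 279]) cube([64, 1273, 15]);
translate([501, 410, 279]) cube([64, 1273, 15]);
translate([690, 410, 279]) cube([64, 1273, 15]);
translate([879, 410, 279]) cube([64, 1273, 15]);
translate([1068, 410, 279]) cube([64, 1273, 15]);
translate([1257, 410, 279]) cube([64, 1273, 15]);
translate([1446, 410, 279]) cube([64, 1273, 15]);
translate([1635, 410, 279]) cube([64, 1273, 15]);
translate([1824, 410, 279]) cube([64, 1273, 15]);


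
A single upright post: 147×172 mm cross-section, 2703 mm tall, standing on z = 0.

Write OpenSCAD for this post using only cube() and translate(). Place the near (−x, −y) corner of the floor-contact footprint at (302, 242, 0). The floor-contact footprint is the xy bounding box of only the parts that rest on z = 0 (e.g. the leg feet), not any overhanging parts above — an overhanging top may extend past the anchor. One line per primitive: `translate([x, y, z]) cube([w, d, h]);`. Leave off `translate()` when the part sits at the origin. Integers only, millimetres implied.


translate([302, 242, 0]) cube([147, 172, 2703]);


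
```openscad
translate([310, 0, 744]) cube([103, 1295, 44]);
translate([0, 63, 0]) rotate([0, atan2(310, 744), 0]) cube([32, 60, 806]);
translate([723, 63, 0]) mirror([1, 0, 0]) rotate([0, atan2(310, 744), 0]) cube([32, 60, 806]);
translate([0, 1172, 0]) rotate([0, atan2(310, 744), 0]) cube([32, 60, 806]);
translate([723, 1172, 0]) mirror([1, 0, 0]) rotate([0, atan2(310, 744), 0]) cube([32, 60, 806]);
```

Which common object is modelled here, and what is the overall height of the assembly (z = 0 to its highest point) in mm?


A sawhorse. The overall height is 788 mm.

A beam across two mirrored pairs of raked legs — a sawhorse. The beam's underside is at z = 744 (matching the legs' vertical rise in atan2(310, 744)) and the beam is 44 mm tall, so its top is at 744 + 44 = 788 mm. The raked legs top out at the beam's underside, so that is the highest point.


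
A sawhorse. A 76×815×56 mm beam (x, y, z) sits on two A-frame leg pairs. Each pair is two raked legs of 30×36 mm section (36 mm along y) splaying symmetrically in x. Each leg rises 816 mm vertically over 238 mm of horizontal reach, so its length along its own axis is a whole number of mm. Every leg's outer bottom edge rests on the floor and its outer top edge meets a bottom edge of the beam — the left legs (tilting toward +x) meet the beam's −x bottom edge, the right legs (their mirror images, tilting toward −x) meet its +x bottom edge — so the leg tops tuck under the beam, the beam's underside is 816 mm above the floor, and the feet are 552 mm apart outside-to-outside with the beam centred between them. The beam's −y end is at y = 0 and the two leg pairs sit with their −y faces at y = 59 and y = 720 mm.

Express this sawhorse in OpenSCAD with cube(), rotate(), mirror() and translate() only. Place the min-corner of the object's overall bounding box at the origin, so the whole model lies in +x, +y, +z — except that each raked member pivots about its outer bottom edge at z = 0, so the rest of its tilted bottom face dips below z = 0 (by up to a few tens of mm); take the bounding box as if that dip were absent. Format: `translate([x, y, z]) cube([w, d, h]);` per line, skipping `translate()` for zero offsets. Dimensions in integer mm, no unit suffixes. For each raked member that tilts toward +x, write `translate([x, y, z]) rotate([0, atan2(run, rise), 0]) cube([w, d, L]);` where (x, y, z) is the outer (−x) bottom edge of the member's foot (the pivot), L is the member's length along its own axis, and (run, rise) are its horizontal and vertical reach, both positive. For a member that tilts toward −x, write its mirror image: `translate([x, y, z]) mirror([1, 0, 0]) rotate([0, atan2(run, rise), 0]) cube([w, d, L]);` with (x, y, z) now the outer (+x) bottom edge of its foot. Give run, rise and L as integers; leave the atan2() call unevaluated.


// leg length = √(238² + 816²) = 850
// right-leg outer foot x = 2·238 + 76 = 552
// beam min-corner = (238, 0, 816)
translate([238, 0, 816]) cube([76, 815, 56]);
translate([0, 59, 0]) rotate([0, atan2(238, 816), 0]) cube([30, 36, 850]);
translate([552, 59, 0]) mirror([1, 0, 0]) rotate([0, atan2(238, 816), 0]) cube([30, 36, 850]);
translate([0, 720, 0]) rotate([0, atan2(238, 816), 0]) cube([30, 36, 850]);
translate([552, 720, 0]) mirror([1, 0, 0]) rotate([0, atan2(238, 816), 0]) cube([30, 36, 850]);


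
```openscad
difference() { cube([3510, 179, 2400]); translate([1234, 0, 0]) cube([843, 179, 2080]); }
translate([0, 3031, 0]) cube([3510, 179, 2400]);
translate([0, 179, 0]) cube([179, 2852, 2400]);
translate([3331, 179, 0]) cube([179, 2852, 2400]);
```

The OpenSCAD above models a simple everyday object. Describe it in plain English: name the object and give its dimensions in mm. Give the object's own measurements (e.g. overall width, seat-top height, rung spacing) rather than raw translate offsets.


A single room: four walls, each 2400 mm tall and 179 mm thick, enclosing an outside footprint 3510×3210 mm (x × y), no floor or roof. The front and back walls (−y and +y sides) run the full x-width; the side walls fit between their inner faces. A door opening 843 mm wide and 2080 mm tall is cut through the front wall from the floor up, its −x edge 1234 mm from the wall's −x end.


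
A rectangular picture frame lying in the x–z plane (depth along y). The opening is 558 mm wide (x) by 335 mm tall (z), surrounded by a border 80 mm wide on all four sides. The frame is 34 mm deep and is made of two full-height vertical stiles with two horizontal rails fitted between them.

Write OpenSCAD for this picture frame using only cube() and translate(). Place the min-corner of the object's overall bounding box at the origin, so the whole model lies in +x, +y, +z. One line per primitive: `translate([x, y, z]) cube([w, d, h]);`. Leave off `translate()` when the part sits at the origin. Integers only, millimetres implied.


cube([80, 34, 495]);
translate([638, 0, 0]) cube([80, 34, 495]);
translate([80, 0, 0]) cube([558, 34, 80]);
translate([80, 0, 415]) cube([558, 34, 80]);


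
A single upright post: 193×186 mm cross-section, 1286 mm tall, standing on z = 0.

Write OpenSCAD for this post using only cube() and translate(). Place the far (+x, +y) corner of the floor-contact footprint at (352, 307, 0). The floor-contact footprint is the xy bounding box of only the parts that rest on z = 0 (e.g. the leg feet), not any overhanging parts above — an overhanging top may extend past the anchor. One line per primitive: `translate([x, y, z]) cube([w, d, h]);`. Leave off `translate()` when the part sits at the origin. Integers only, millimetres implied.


translate([159, 121, 0]) cube([193, 186, 1286]);


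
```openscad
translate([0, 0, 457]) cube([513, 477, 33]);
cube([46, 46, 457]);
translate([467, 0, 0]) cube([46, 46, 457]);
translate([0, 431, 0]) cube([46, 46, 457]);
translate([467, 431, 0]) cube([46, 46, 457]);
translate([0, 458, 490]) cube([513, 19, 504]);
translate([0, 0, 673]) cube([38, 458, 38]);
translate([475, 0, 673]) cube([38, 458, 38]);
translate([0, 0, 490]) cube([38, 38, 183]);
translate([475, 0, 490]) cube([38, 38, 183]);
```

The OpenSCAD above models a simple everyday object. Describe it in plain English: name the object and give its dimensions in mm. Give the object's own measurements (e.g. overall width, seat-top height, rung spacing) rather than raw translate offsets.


A chair. The seat is a 513×477×33 mm slab with its top at z = 490 mm, on four 46×46 mm corner legs (flush with the seat edges, standing on z = 0). A flat backrest 19 mm thick, 504 mm tall, spans the full seat width and rises from the seat top along its +y edge, rear face flush with the rear of the seat. Two armrests of 38×38 mm section run along each side from the seat's front edge to the front of the backrest, top faces 221 mm above the seat top and outer faces flush with the seat's x-edges; a 38×38 mm post under the front of each armrest stands on the seat at the front corner.
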